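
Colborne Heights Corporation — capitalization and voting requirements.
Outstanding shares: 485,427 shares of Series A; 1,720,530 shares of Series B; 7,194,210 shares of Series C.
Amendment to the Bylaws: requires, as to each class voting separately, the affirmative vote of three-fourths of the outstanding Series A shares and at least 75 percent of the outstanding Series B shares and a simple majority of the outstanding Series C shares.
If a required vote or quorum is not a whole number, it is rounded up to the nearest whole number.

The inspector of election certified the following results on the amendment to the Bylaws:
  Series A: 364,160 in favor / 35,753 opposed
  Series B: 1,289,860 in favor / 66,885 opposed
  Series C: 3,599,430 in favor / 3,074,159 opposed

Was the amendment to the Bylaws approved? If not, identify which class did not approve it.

Not approved — the Series B shares did not give the required vote.

Series A: 3/4 of 485427 = 364070.25, rounded up to 364071; 364,071 required, 364,160 in favor — approved.
Series B: 3/4 of 1720530 = 1290397.50, rounded up to 1290398; 1,290,398 required, 1,289,860 in favor — not approved.
Series C: a majority of 7194210 is 3597106; 3,597,106 required, 3,599,430 in favor — approved.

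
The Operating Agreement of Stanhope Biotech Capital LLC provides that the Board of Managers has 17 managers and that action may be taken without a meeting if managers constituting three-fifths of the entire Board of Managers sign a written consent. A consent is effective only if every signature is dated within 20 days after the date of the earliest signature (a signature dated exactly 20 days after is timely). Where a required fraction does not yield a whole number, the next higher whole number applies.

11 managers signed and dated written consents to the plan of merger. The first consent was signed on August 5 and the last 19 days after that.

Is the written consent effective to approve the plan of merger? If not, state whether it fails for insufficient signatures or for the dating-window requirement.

Effective — both the signature and dating-window requirements are satisfied.

Signatures required: three-fifths of 17 — 3/5 of 17 = 10.20, rounded up to 11, so 11 needed; 11 signed. Sufficient.
Dating window: the latest signature is 19 days after the earliest; the limit is 20 days. Within the window.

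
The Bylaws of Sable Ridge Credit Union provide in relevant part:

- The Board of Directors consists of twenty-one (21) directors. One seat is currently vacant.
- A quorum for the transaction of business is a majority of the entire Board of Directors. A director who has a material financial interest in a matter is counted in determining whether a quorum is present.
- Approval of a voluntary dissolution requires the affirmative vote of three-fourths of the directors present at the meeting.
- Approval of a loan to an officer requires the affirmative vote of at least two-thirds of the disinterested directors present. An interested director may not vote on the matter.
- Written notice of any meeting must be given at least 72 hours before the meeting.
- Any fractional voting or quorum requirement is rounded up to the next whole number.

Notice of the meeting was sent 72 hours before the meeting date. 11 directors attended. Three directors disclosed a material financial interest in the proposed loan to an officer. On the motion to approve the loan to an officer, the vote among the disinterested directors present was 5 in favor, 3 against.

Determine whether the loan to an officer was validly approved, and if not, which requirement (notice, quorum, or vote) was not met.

Invalid — vote requirement not satisfied.

Notice: 72 hours given; 72 required (72 ≥ 72). Satisfied.
Quorum: 11 present (interested directors count toward quorum); quorum is 11. Satisfied.
Vote: the loan to an officer requires two-thirds of the disinterested directors present (11 − 3 = 8). 2/3 of 8 = 5.33, rounded up to 6, so 6 affirmative votes are needed; 5 voted in favor. Not satisfied.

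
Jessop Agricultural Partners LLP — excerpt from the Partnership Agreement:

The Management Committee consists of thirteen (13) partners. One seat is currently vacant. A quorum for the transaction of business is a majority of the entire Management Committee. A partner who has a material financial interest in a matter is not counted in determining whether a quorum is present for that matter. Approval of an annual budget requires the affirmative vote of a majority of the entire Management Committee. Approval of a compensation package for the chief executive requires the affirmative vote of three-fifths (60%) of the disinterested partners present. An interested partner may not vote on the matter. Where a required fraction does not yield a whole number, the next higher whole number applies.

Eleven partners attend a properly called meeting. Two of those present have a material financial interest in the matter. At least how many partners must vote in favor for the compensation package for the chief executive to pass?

The compensation package for the chief executive requires three-fifths of the disinterested partners present (11 − 2 = 9).
3/5 of 9 = 5.40, rounded up to 6.

6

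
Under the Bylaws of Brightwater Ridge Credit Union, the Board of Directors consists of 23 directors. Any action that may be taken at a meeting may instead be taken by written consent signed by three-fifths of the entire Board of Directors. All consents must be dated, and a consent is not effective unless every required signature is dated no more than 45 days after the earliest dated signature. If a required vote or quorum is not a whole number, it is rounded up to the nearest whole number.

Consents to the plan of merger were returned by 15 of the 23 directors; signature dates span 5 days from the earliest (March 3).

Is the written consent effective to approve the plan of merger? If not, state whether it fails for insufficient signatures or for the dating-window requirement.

Signatures required: three-fifths of 23 — 3/5 of 23 = 13.80, rounded up to 14, so 14 needed; 15 signed. Sufficient.
Dating window: the latest signature is 5 days after the earliest; the limit is 45 days. Within the window.

Effective — both the signature and dating-window requirements are satisfied.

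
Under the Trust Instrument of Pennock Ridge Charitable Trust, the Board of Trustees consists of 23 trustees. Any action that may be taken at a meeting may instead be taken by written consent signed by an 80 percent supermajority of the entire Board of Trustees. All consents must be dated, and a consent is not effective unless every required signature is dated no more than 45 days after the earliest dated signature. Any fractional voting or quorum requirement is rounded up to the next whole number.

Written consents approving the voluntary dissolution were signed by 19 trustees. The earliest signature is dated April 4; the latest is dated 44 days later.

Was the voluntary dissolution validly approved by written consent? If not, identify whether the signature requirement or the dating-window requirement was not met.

Signatures required: an 80 percent supermajority of 23 — 4/5 of 23 = 18.40, rounded up to 19, so 19 needed; 19 signed. Sufficient.
Dating window: the latest signature is 44 days after the earliest; the limit is 45 days. Within the window.

Effective — both the signature and dating-window requirements are satisfied.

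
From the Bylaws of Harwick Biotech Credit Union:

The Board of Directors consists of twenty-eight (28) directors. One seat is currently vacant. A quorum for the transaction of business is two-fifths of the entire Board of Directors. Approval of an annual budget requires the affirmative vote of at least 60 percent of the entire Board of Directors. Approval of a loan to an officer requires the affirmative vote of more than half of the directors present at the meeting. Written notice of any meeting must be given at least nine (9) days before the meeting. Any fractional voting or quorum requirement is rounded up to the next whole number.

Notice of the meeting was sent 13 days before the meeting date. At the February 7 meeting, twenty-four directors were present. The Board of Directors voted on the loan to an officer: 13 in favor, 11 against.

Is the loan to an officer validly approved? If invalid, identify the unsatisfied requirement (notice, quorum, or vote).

Valid — all requirements satisfied.

Notice: 13 days given; 9 required (13 ≥ 9). Satisfied.
Quorum: 24 present; quorum is 12. Satisfied.
Vote: the loan to an officer requires a majority of the directors present (24). A majority of 24 is 13, so 13 affirmative votes are needed; 13 voted in favor. Satisfied.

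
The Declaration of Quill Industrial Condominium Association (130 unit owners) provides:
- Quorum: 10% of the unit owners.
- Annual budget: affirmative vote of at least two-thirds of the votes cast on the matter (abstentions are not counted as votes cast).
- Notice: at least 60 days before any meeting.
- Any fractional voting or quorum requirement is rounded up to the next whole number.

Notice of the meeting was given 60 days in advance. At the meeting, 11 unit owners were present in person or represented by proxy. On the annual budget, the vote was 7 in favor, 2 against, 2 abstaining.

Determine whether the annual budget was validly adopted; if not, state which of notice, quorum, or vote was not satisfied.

Notice: 60 days given; 60 required. Satisfied.
Quorum: 10% of 130 = 13; 11 present. Not satisfied.
Vote: requires two-thirds of the votes cast (11 − 2 abstaining = 9); 2/3 of 9 = 6, so 6 needed; 7 in favor. Satisfied.

Invalid — quorum requirement not satisfied.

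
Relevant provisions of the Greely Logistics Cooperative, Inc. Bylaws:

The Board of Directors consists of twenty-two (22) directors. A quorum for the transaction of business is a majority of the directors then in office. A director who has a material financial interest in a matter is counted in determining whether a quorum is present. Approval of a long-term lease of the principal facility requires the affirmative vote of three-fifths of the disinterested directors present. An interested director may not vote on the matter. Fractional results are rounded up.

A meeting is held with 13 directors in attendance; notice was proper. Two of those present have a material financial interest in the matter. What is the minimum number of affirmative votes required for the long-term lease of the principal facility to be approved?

The long-term lease of the principal facility requires three-fifths of the disinterested directors present (13 − 2 = 11).
3/5 of 11 = 6.60, rounded up to 7.

7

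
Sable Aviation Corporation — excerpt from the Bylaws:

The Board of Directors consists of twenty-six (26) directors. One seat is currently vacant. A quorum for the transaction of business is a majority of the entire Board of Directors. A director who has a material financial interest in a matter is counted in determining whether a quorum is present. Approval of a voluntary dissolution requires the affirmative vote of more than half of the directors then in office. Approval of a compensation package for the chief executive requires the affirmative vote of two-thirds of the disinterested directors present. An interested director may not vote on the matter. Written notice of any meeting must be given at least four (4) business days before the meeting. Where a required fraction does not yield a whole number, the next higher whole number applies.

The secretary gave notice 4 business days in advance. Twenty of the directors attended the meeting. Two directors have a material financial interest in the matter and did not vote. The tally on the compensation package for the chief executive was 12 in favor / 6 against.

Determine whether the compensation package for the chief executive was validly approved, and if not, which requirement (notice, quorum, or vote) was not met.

Valid — all requirements satisfied.

Notice: 4 business days given; 4 required (4 ≥ 4). Satisfied.
Quorum: 20 present (interested directors count toward quorum); quorum is 14. Satisfied.
Vote: the compensation package for the chief executive requires two-thirds of the disinterested directors present (20 − 2 = 18). 2/3 of 18 = 12, so 12 affirmative votes are needed; 12 voted in favor. Satisfied.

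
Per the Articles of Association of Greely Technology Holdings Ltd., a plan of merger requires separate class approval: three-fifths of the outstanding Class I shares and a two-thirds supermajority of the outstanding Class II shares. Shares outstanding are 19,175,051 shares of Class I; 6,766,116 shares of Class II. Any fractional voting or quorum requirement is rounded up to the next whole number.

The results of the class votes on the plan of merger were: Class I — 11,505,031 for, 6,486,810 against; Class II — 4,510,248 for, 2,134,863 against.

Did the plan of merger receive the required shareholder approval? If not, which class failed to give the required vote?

Class I: 3/5 of 19175051 = 11505030.60, rounded up to 11505031; 11,505,031 required, 11,505,031 in favor — approved.
Class II: 2/3 of 6766116 = 4510744; 4,510,744 required, 4,510,248 in favor — not approved.

Not approved — the Class II shares did not give the required vote.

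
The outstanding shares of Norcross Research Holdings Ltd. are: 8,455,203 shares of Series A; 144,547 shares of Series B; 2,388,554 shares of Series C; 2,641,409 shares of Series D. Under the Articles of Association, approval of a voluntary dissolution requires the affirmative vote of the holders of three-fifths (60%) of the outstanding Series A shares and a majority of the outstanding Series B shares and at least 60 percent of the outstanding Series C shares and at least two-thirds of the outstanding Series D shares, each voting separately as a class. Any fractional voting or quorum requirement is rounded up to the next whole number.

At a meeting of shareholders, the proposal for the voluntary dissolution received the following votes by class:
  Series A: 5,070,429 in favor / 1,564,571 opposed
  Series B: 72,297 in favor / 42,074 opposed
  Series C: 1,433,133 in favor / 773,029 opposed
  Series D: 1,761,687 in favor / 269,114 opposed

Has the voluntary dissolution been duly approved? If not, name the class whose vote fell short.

Not approved — the Series A shares did not give the required vote.

Series A: 3/5 of 8455203 = 5073121.80, rounded up to 5073122; 5,073,122 required, 5,070,429 in favor — not approved.
Series B: a majority of 144547 is 72274; 72,274 required, 72,297 in favor — approved.
Series C: 3/5 of 2388554 = 1433132.40, rounded up to 1433133; 1,433,133 required, 1,433,133 in favor — approved.
Series D: 2/3 of 2641409 = 1760939.33, rounded up to 1760940; 1,760,940 required, 1,761,687 in favor — approved.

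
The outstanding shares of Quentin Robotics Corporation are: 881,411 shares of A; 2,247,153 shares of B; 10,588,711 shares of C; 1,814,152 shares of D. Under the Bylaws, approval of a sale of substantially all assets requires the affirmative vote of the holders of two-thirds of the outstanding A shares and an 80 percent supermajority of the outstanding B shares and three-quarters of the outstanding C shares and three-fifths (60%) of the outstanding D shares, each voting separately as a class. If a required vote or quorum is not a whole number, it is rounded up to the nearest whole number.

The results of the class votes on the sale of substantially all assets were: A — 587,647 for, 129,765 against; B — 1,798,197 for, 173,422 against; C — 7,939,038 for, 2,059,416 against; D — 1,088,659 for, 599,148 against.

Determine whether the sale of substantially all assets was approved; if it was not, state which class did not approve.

A: 2/3 of 881411 = 587607.33, rounded up to 587608; 587,608 required, 587,647 in favor — approved.
B: 4/5 of 2247153 = 1797722.40, rounded up to 1797723; 1,797,723 required, 1,798,197 in favor — approved.
C: 3/4 of 10588711 = 7941533.25, rounded up to 7941534; 7,941,534 required, 7,939,038 in favor — not approved.
D: 3/5 of 1814152 = 1088491.20, rounded up to 1088492; 1,088,492 required, 1,088,659 in favor — approved.

Not approved — the C shares did not give the required vote.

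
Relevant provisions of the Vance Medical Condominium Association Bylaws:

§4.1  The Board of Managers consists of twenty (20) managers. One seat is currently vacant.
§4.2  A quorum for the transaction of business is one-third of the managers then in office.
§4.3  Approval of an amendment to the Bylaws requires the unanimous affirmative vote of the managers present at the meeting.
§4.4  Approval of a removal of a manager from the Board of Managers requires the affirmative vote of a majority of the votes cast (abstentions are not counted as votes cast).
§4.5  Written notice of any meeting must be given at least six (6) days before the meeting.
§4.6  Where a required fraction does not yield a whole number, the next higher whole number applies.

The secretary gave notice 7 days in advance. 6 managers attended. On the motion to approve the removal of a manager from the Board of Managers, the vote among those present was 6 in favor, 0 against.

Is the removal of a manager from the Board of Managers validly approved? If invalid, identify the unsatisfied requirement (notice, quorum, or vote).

Notice: 7 days given; 6 required (7 ≥ 6). Satisfied.
Quorum: 6 present; quorum is 7. Not satisfied.
Vote: the removal of a manager from the Board of Managers requires a majority of the votes cast (6). A majority of 6 is 4, so 4 affirmative votes are needed; 6 voted in favor. Satisfied. (Moot — without a quorum no business can be validly transacted.)

Invalid — quorum requirement not satisfied.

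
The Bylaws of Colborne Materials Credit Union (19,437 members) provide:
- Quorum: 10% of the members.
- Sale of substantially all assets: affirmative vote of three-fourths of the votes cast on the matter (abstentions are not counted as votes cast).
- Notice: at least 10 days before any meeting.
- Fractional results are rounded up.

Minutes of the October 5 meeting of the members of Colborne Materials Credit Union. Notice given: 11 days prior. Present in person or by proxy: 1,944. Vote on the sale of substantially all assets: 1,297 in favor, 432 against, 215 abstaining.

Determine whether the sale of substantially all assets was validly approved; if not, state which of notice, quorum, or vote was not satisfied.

Valid — all requirements satisfied.

Notice: 11 days given; 10 required. Satisfied.
Quorum: 10% of 19,437 = 1,943.70, rounded up to 1,944; 1,944 present. Satisfied.
Vote: requires three-fourths of the votes cast (1,944 − 215 abstaining = 1,729); 3/4 of 1729 = 1296.75, rounded up to 1297, so 1,297 needed; 1,297 in favor. Satisfied.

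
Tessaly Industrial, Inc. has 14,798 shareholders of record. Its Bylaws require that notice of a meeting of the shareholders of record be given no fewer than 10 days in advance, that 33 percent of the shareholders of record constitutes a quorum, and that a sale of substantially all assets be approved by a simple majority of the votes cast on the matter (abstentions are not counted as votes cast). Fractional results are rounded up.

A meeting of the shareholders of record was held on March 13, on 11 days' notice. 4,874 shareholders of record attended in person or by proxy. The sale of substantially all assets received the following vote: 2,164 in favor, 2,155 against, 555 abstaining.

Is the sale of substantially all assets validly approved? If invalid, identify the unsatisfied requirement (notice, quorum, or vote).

Invalid — quorum requirement not satisfied.

Notice: 11 days given; 10 required. Satisfied.
Quorum: 33% of 14,798 = 4,883.34, rounded up to 4,884; 4,874 present. Not satisfied.
Vote: requires a majority of the votes cast (4,874 − 555 abstaining = 4,319); a majority of 4319 is 2160, so 2,160 needed; 2,164 in favor. Satisfied.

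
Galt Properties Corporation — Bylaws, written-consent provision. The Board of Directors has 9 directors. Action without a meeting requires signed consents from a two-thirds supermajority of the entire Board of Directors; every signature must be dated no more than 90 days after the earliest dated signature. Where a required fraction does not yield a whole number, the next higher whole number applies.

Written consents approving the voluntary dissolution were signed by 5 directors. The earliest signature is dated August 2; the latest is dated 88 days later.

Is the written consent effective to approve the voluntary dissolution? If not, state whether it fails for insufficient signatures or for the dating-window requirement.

Signatures required: a two-thirds supermajority of 9 — 2/3 of 9 = 6, so 6 needed; 5 signed. Insufficient.
Dating window: the latest signature is 88 days after the earliest; the limit is 90 days. Within the window.

Not effective — insufficient signatures.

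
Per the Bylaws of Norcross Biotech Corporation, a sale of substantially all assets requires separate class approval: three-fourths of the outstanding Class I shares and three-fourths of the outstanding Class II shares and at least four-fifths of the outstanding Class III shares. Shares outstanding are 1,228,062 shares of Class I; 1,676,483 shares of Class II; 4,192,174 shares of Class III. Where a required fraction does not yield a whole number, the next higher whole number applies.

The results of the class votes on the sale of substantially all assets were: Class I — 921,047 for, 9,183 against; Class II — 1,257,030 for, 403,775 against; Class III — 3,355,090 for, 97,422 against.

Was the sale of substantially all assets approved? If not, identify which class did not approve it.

Class I: 3/4 of 1228062 = 921046.50, rounded up to 921047; 921,047 required, 921,047 in favor — approved.
Class II: 3/4 of 1676483 = 1257362.25, rounded up to 1257363; 1,257,363 required, 1,257,030 in favor — not approved.
Class III: 4/5 of 4192174 = 3353739.20, rounded up to 3353740; 3,353,740 required, 3,355,090 in favor — approved.

Not approved — the Class II shares did not give the required vote.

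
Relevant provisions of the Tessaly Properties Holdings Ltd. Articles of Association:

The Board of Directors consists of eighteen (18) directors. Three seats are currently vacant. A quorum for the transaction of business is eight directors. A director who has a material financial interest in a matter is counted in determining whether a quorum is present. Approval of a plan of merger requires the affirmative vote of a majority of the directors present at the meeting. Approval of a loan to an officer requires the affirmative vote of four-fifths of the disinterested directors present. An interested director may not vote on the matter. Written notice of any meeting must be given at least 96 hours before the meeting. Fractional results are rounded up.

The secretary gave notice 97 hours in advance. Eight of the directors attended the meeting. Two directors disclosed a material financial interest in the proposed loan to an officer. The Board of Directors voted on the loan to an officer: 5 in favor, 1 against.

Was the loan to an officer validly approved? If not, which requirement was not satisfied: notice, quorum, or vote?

Notice: 97 hours given; 96 required (97 ≥ 96). Satisfied.
Quorum: 8 present (interested directors count toward quorum); quorum is 8. Satisfied.
Vote: the loan to an officer requires four-fifths of the disinterested directors present (8 − 2 = 6). 4/5 of 6 = 4.80, rounded up to 5, so 5 affirmative votes are needed; 5 voted in favor. Satisfied.

Valid — all requirements satisfied.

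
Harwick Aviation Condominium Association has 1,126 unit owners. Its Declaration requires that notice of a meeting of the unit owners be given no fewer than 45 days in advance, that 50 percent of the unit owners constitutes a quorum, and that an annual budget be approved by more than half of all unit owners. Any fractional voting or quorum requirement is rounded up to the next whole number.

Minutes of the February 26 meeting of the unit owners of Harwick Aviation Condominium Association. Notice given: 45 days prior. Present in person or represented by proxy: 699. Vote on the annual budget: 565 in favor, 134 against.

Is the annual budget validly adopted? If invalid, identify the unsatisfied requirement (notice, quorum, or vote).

Notice: 45 days given; 45 required. Satisfied.
Quorum: 50% of 1,126 = 563; 699 present. Satisfied.
Vote: requires a majority of all unit owners (1,126); a majority of 1126 is 564, so 564 needed; 565 in favor. Satisfied.

Valid — all requirements satisfied.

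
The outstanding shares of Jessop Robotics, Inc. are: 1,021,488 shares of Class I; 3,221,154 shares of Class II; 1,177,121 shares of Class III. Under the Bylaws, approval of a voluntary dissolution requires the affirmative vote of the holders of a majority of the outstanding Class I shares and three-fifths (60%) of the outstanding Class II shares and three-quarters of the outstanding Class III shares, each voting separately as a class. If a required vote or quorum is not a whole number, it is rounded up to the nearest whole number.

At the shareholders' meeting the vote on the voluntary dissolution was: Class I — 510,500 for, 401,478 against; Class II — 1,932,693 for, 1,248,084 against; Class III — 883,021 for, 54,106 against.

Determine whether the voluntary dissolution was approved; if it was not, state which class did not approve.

Not approved — the Class I shares did not give the required vote.

Class I: a majority of 1021488 is 510745; 510,745 required, 510,500 in favor — not approved.
Class II: 3/5 of 3221154 = 1932692.40, rounded up to 1932693; 1,932,693 required, 1,932,693 in favor — approved.
Class III: 3/4 of 1177121 = 882840.75, rounded up to 882841; 882,841 required, 883,021 in favor — approved.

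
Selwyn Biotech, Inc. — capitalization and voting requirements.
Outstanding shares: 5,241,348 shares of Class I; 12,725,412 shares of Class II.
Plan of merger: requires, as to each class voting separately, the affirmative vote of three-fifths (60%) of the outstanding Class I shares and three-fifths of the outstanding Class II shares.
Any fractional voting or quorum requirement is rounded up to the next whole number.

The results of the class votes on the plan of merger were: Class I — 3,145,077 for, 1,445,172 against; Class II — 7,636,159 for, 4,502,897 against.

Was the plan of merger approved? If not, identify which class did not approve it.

Class I: 3/5 of 5241348 = 3144808.80, rounded up to 3144809; 3,144,809 required, 3,145,077 in favor — approved.
Class II: 3/5 of 12725412 = 7635247.20, rounded up to 7635248; 7,635,248 required, 7,636,159 in favor — approved.

Approved — every class gave the required vote.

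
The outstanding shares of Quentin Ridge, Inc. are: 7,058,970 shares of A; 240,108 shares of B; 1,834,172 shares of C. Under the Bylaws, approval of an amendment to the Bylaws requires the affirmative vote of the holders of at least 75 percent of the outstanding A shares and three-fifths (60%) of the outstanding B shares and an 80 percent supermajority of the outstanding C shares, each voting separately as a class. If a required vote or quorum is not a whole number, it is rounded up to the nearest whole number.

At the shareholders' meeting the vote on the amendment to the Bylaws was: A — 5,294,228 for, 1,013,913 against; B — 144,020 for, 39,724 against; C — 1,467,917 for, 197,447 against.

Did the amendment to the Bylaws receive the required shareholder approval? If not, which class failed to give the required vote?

Not approved — the B shares did not give the required vote.

A: 3/4 of 7058970 = 5294227.50, rounded up to 5294228; 5,294,228 required, 5,294,228 in favor — approved.
B: 3/5 of 240108 = 144064.80, rounded up to 144065; 144,065 required, 144,020 in favor — not approved.
C: 4/5 of 1834172 = 1467337.60, rounded up to 1467338; 1,467,338 required, 1,467,917 in favor — approved.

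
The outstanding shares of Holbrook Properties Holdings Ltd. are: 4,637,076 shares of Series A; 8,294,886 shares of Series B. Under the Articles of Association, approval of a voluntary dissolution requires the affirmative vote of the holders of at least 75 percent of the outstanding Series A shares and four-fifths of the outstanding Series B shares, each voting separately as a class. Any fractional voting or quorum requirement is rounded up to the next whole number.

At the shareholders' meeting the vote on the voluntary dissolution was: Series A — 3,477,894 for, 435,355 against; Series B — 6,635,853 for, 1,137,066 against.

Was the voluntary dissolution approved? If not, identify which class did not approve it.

Series A: 3/4 of 4637076 = 3477807; 3,477,807 required, 3,477,894 in favor — approved.
Series B: 4/5 of 8294886 = 6635908.80, rounded up to 6635909; 6,635,909 required, 6,635,853 in favor — not approved.

Not approved — the Series B shares did not give the required vote.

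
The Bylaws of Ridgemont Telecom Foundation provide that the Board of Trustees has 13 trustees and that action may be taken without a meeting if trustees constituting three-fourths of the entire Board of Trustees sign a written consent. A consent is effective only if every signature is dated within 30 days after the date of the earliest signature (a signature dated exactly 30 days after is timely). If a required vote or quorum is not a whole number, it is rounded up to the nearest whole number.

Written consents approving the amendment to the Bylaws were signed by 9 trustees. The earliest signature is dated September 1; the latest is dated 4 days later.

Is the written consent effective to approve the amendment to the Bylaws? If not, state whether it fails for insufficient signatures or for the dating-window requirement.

Not effective — insufficient signatures.

Signatures required: three-fourths of 13 — 3/4 of 13 = 9.75, rounded up to 10, so 10 needed; 9 signed. Insufficient.
Dating window: the latest signature is 4 days after the earliest; the limit is 30 days. Within the window.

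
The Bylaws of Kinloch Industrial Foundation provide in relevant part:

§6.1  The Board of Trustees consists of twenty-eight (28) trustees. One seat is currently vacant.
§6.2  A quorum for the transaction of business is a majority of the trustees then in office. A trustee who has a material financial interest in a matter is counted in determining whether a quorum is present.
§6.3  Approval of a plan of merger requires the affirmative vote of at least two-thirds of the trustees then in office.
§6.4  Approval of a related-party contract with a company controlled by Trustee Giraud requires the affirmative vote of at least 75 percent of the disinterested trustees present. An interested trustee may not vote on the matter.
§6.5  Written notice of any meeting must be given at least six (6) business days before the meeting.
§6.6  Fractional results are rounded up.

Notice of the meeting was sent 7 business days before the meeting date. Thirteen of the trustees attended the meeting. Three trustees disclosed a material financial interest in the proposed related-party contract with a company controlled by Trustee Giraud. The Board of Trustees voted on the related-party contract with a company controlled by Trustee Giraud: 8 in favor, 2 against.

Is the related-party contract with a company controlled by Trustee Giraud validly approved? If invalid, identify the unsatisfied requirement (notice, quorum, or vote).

Notice: 7 business days given; 6 required (7 ≥ 6). Satisfied.
Quorum: 13 present (interested trustees count toward quorum); quorum is 14. Not satisfied.
Vote: the related-party contract with a company controlled by Trustee Giraud requires three-fourths of the disinterested trustees present (13 − 3 = 10). 3/4 of 10 = 7.50, rounded up to 8, so 8 affirmative votes are needed; 8 voted in favor. Satisfied. (Moot — without a quorum no business can be validly transacted.)

Invalid — quorum requirement not satisfied.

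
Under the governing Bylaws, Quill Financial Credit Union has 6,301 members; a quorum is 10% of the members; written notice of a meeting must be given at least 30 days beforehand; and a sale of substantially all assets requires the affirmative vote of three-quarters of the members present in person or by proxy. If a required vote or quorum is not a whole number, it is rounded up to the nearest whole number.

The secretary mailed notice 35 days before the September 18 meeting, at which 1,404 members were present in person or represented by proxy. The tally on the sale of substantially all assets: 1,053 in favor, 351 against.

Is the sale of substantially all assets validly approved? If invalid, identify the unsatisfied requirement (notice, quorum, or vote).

Valid — all requirements satisfied.

Notice: 35 days given; 30 required. Satisfied.
Quorum: 10% of 6,301 = 630.10, rounded up to 631; 1,404 present. Satisfied.
Vote: requires three-fourths of those present (1,404); 3/4 of 1404 = 1053, so 1,053 needed; 1,053 in favor. Satisfied.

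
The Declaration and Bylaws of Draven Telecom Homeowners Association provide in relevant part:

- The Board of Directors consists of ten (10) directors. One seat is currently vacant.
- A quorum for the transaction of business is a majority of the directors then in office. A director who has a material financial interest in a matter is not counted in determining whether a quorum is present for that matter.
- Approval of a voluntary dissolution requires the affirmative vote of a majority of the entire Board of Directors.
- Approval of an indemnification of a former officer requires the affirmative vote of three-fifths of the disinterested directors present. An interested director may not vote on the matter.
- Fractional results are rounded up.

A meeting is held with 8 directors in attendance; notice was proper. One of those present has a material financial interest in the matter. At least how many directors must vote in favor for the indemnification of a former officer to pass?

5

The indemnification of a former officer requires three-fifths of the disinterested directors present (8 − 1 = 7).
3/5 of 7 = 4.20, rounded up to 5.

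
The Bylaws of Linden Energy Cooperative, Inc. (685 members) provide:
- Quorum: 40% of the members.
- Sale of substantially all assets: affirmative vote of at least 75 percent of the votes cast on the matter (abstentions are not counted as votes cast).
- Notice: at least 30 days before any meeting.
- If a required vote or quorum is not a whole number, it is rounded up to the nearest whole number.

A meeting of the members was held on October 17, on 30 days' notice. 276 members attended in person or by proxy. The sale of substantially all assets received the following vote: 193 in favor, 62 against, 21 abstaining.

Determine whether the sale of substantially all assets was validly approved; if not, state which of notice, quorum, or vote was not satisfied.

Notice: 30 days given; 30 required. Satisfied.
Quorum: 40% of 685 = 274; 276 present. Satisfied.
Vote: requires three-fourths of the votes cast (276 − 21 abstaining = 255); 3/4 of 255 = 191.25, rounded up to 192, so 192 needed; 193 in favor. Satisfied.

Valid — all requirements satisfied.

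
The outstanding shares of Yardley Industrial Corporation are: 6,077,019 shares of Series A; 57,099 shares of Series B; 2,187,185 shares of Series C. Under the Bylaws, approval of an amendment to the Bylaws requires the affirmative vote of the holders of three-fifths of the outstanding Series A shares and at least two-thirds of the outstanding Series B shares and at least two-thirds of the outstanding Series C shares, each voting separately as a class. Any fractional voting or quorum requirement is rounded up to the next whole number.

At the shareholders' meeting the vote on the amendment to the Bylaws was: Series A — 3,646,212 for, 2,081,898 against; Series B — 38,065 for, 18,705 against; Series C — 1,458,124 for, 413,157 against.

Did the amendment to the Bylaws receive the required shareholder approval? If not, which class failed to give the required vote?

Not approved — the Series B shares did not give the required vote.

Series A: 3/5 of 6077019 = 3646211.40, rounded up to 3646212; 3,646,212 required, 3,646,212 in favor — approved.
Series B: 2/3 of 57099 = 38066; 38,066 required, 38,065 in favor — not approved.
Series C: 2/3 of 2187185 = 1458123.33, rounded up to 1458124; 1,458,124 required, 1,458,124 in favor — approved.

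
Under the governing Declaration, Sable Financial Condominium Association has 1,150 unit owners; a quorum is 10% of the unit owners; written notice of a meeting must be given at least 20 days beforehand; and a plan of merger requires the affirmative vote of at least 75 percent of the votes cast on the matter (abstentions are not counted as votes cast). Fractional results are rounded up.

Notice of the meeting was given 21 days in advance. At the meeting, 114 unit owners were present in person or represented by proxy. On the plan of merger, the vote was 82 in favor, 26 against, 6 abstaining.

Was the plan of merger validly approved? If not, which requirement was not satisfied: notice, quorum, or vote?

Invalid — quorum requirement not satisfied.

Notice: 21 days given; 20 required. Satisfied.
Quorum: 10% of 1,150 = 115; 114 present. Not satisfied.
Vote: requires three-fourths of the votes cast (114 − 6 abstaining = 108); 3/4 of 108 = 81, so 81 needed; 82 in favor. Satisfied.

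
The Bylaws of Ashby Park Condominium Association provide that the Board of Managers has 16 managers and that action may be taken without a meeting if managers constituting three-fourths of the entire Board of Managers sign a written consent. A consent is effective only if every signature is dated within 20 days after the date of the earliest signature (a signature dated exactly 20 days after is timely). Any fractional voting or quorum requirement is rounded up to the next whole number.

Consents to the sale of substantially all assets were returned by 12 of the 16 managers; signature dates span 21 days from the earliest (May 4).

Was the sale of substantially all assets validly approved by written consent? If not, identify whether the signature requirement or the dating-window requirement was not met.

Not effective — dating-window requirement not satisfied.

Signatures required: three-fourths of 16 — 3/4 of 16 = 12, so 12 needed; 12 signed. Sufficient.
Dating window: the latest signature is 21 days after the earliest; the limit is 20 days. Outside the window.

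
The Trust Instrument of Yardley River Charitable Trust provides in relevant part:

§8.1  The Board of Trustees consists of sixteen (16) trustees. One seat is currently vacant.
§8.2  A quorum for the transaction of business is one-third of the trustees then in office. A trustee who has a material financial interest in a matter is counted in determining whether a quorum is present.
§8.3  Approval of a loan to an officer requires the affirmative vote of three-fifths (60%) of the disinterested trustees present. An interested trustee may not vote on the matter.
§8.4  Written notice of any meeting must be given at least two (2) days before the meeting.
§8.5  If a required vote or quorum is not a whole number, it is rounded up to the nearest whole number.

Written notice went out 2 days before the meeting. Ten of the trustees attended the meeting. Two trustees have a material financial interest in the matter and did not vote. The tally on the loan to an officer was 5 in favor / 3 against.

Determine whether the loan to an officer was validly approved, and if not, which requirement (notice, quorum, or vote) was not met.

Valid — all requirements satisfied.

Notice: 2 days given; 2 required (2 ≥ 2). Satisfied.
Quorum: 10 present (interested trustees count toward quorum); quorum is 5. Satisfied.
Vote: the loan to an officer requires three-fifths of the disinterested trustees present (10 − 2 = 8). 3/5 of 8 = 4.80, rounded up to 5, so 5 affirmative votes are needed; 5 voted in favor. Satisfied.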